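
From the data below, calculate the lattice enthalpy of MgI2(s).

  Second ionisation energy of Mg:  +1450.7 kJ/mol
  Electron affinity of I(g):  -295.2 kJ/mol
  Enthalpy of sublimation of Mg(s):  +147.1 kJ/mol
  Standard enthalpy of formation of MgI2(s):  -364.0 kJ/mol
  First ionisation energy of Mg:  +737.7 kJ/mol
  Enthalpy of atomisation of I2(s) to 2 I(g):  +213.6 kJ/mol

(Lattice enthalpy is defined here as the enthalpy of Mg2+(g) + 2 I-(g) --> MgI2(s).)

U = -2322.7 kJ/mol

ΔHf° = 1·ΔHsub + 1·(ΣIE) + 1·D(I2) + 2·EA + U
-364.0 = 1·(+147.1) + 1·(+2188.4) + 1·(+213.6) + 2·(-295.2) + U
U = -364.0 − (+1958.7) = -2322.7 kJ/mol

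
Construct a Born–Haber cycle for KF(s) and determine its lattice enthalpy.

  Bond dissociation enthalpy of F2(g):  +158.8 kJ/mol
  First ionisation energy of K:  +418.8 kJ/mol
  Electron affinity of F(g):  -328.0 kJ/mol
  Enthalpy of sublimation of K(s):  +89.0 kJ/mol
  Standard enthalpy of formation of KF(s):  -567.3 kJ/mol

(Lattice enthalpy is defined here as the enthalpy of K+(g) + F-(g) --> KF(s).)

U = -826.5 kJ/mol

ΔHf° = 1·ΔHsub + 1·(ΣIE) + 1/2·D(F2) + 1·EA + U
-567.3 = 1·(+89.0) + 1·(+418.8) + 1/2·(+158.8) + 1·(-328.0) + U
U = -567.3 − (+259.2) = -826.5 kJ/mol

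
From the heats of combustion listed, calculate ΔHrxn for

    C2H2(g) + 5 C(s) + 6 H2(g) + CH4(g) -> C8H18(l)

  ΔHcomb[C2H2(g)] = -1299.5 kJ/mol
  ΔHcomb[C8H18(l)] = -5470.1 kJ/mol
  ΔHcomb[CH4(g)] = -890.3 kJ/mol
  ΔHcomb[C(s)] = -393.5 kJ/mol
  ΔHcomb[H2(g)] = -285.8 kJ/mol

ΔHrxn = -402.0 kJ/mol

With combustion enthalpies, reactants minus products:
= [1·(-1299.5) + 5·(-393.5) + 6·(-285.8) + 1·(-890.3)] − [1·(-5470.1)]
= -402.0 kJ/mol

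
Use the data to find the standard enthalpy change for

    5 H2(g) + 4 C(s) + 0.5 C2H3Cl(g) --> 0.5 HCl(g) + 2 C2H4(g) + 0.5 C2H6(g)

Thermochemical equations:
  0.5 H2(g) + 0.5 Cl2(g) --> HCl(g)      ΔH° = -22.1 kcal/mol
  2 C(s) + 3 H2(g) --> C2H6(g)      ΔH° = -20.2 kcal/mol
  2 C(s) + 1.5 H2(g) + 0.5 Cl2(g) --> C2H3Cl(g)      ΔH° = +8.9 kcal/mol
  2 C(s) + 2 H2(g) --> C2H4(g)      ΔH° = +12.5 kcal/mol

ΔH° = -0.6 kcal/mol

equation 1 × 1/2 (×1/2 to match 1/2 HCl(g) in the target): (1/2)·(-22.1) = -11.05 kcal/mol
equation 2 × 1/2 (scale by 1/2 for the 1/2 C2H6(g)): (1/2)·(-20.2) = -10.1 kcal/mol
equation 3 reversed and × 1/2 (C2H3Cl(g) must end up as a reactant; ×1/2 to match 1/2 C2H3Cl(g) in the target): (-1/2)·(+8.9) = -4.45 kcal/mol
equation 4 × 2 (scale by 2 for the 2 C2H4(g)): (2)·(+12.5) = +25.0 kcal/mol
Since enthalpy is a state function, ΔH° = (1/2)·(-22.1) + (1/2)·(-20.2) + (-1/2)·(+8.9) + (2)·(+12.5) = -0.6 kcal/mol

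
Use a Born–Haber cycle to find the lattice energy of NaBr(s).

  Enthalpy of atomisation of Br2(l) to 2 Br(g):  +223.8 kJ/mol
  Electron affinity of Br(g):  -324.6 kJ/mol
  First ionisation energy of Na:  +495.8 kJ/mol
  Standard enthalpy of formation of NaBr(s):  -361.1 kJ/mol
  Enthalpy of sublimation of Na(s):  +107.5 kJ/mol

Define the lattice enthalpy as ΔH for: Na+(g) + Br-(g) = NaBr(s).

U = -751.7 kJ/mol

ΔHf° = 1·ΔHsub + 1·(ΣIE) + 1/2·D(Br2) + 1·EA + U
-361.1 = 1·(+107.5) + 1·(+495.8) + 1/2·(+223.8) + 1·(-324.6) + U
U = -361.1 − (+390.6) = -751.7 kJ/mol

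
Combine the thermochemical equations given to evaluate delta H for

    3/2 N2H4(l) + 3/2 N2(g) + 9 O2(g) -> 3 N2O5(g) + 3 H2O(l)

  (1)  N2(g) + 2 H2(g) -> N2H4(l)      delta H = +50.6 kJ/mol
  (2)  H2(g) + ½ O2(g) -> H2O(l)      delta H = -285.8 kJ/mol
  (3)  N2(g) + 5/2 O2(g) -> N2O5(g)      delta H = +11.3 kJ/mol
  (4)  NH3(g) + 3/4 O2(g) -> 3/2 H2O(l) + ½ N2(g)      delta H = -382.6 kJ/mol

delta H = -899.4 kJ/mol

(1) reversed and × 3/2 (N2H4(l) must end up as a reactant; scale by 3/2 for the 3/2 N2H4(l)): (-3/2)·(+50.6) = -75.9 kJ/mol
(2) × 3: (3)·(-285.8) = -857.4 kJ/mol
(3) × 3 (scale by 3 for the 3 N2O5(g)): (3)·(+11.3) = +33.9 kJ/mol
(4): not needed (NH3(g) appears nowhere else).
Since enthalpy is a state function, delta H = (-3/2)·(+50.6) + (3)·(-285.8) + (3)·(+11.3) = -899.4 kJ/mol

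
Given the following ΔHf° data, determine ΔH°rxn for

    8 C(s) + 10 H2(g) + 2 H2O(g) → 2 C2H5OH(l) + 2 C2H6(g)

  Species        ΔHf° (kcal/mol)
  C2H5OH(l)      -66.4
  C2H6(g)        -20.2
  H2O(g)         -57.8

ΔH°rxn = -57.6 kcal/mol

ΔH°rxn = Σ nΔHf°(products) − Σ nΔHf°(reactants).
Products: 2·(-66.4) + 2·(-20.2) = -173.2
Reactants: 8·(+0.0) + 10·(+0.0) + 2·(-57.8) = -115.6
ΔH°rxn = (-173.2) − (-115.6) = -57.6 kcal/mol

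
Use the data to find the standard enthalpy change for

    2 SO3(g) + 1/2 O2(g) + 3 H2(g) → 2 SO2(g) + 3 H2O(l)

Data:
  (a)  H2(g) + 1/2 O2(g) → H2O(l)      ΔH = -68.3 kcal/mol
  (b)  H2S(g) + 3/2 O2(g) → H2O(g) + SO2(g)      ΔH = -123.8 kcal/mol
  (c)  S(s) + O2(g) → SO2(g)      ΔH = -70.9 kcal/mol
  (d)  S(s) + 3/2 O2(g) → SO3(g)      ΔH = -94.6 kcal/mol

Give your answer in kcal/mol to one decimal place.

(a) × 3 (×3 to match 3 H2O(l) in the target): (3)·(-68.3) = -204.9 kcal/mol
(b): not needed (H2O(g) appears nowhere else).
(c) × 2: (2)·(-70.9) = -141.8 kcal/mol
(d) reversed and × 2 (reverse to put SO3(g) on the reactant side; scale by 2 for the 2 SO3(g)): (-2)·(-94.6) = +189.2 kcal/mol
Combining the equations, ΔH = (-204.9) + (-141.8) + (+189.2) = -157.5 kcal/mol

ΔH = -157.5 kcal/mol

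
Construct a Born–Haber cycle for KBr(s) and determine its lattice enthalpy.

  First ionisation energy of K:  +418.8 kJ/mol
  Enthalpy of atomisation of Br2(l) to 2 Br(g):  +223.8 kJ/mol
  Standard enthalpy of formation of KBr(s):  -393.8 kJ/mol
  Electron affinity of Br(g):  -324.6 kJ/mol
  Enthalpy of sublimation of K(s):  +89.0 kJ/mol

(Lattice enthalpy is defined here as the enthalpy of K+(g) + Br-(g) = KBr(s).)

ΔHf° = 1·ΔHsub + 1·(ΣIE) + 1/2·D(Br2) + 1·EA + U
-393.8 = 1·(+89.0) + 1·(+418.8) + 1/2·(+223.8) + 1·(-324.6) + U
U = -393.8 − (+295.1) = -688.9 kJ/mol

U = -688.9 kJ/mol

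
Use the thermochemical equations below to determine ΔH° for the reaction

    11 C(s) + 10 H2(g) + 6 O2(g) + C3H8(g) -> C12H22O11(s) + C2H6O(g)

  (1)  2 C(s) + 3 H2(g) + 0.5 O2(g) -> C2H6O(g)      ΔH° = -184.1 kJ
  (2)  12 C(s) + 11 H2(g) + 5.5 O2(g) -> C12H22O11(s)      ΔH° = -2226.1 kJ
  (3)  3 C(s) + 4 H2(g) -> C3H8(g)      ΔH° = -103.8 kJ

(1) as written (C2H6O(g) already on the product side): -184.1 kJ
(2) as written (C12H22O11(s) already on the product side): -2226.1 kJ
(3) reversed (C3H8(g) must end up as a reactant): +103.8 kJ
Combining the equations, ΔH° = (1)·(-184.1) + (1)·(-2226.1) + (-1)·(-103.8) = -2306.4 kJ

ΔH° = -2306.4 kJ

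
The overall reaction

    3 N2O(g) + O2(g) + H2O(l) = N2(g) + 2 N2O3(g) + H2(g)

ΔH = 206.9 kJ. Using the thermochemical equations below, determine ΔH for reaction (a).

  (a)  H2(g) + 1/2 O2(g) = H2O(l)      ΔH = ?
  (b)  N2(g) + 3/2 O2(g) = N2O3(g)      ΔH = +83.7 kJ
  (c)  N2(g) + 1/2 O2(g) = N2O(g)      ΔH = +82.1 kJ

(a) reversed: contributes −x
(b) × 2: (2)·(+83.7) = +167.4 kJ
(c) reversed and × 3: (-3)·(+82.1) = -246.3 kJ
+206.9 = (+167.4) + (-246.3) − x
x = (+206.9 − (-78.9)) / (-1) = -285.8 kJ

ΔH = -285.8 kJ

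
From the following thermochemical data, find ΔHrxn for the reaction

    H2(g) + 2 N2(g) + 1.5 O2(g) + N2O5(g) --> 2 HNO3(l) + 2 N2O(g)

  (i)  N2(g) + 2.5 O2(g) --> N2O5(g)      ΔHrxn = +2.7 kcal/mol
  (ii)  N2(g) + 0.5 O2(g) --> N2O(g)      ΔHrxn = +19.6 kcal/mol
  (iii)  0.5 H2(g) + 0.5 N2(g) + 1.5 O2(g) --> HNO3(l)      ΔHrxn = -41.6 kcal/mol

ΔHrxn = -46.7 kcal/mol

(i) reversed: -2.7 kcal/mol
(ii) × 2: (2)·(+19.6) = +39.2 kcal/mol
(iii) × 2: (2)·(-41.6) = -83.2 kcal/mol
Combining the equations, ΔHrxn = (-2.7) + (+39.2) + (-83.2) = -46.7 kcal/mol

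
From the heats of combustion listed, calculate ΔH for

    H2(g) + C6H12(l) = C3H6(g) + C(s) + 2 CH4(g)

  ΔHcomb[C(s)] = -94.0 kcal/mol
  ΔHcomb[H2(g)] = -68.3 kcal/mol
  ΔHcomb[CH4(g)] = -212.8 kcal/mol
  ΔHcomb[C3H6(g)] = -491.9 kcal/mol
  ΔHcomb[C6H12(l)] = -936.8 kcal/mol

ΔH = 6.4 kcal/mol

Using ΔH = Σ nΔHc°(reactants) − Σ nΔHc°(products):
= [1·(-68.3) + 1·(-936.8)] − [1·(-491.9) + 1·(-94.0) + 2·(-212.8)]
= 6.4 kcal/mol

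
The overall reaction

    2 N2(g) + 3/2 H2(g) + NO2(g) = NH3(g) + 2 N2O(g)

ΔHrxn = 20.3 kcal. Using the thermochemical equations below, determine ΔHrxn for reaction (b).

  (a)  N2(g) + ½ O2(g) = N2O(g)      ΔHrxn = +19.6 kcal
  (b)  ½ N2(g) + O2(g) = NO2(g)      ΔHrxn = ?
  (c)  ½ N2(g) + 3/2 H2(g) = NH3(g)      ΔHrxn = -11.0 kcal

ΔHrxn = 7.9 kcal

(a) × 2: (2)·(+19.6) = +39.2 kcal
(b) reversed: contributes −x
(c) as written: -11.0 kcal
+20.3 = (+39.2) + (-11.0) − x
x = (+20.3 − (+28.2)) / (-1) = 7.9 kcal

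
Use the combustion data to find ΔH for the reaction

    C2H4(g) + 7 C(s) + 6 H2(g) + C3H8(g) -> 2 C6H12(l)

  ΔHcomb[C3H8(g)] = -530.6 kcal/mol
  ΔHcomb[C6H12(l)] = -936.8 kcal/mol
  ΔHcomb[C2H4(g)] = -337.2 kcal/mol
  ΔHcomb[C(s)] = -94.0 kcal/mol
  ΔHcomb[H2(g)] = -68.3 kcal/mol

ΔH = -62.0 kcal/mol

Using ΔH = Σ nΔHc°(reactants) − Σ nΔHc°(products):
= [1·(-337.2) + 7·(-94.0) + 6·(-68.3) + 1·(-530.6)] − [2·(-936.8)]
= -62.0 kcal/mol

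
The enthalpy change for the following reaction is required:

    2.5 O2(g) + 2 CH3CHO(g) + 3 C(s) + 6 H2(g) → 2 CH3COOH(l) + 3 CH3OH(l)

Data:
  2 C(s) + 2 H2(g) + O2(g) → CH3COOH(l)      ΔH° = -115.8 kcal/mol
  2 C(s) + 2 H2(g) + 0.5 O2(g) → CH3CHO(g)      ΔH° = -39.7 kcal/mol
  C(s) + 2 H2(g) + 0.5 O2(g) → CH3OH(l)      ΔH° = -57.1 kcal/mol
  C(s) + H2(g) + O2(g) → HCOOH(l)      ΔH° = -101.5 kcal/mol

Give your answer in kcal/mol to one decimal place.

ΔH° = -323.5 kcal/mol

equation 1 × 2 (scale by 2 for the 2 CH3COOH(l)): (2)·(-115.8) = -231.6 kcal/mol
equation 2 reversed and × 2 (CH3CHO(g) must end up as a reactant; scale by 2 for the 2 CH3CHO(g)): (-2)·(-39.7) = +79.4 kcal/mol
equation 3 × 3 (scale by 3 for the 3 CH3OH(l)): (3)·(-57.1) = -171.3 kcal/mol
equation 4: not needed (HCOOH(l) appears nowhere else).
ΔH° = (2)·(-115.8) + (-2)·(-39.7) + (3)·(-57.1) = -323.5 kcal/mol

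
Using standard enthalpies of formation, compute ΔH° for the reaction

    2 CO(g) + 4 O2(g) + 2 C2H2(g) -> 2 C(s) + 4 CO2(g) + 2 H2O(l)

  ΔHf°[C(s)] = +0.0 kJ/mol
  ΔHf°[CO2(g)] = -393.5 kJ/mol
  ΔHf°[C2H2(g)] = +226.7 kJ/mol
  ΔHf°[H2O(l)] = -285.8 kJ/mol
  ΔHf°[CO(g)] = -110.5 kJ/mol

ΔH°rxn = Σ nΔHf°(products) − Σ nΔHf°(reactants).
Products: 2·(+0.0) + 4·(-393.5) + 2·(-285.8) = -2145.6
Reactants: 2·(-110.5) + 4·(+0.0) + 2·(+226.7) = +232.4
ΔH° = (-2145.6) − (+232.4) = -2378.0 kJ/mol

ΔH° = -2378.0 kJ/mol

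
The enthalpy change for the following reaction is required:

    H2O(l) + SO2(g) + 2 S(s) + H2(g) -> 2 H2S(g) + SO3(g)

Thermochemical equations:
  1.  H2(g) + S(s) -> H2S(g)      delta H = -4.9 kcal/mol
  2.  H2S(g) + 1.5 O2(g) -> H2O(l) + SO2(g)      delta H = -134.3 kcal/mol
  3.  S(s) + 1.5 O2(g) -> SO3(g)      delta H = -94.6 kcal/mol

delta H = 34.8 kcal/mol

eq. 1 as written (H2(g) already on the reactant side): -4.9 kcal/mol
eq. 2 reversed (reverse to put H2O(l) on the reactant side): +134.3 kcal/mol
eq. 3 as written (SO3(g) already on the product side): -94.6 kcal/mol
By Hess's law, delta H = (1)·(-4.9) + (-1)·(-134.3) + (1)·(-94.6) = 34.8 kcal/mol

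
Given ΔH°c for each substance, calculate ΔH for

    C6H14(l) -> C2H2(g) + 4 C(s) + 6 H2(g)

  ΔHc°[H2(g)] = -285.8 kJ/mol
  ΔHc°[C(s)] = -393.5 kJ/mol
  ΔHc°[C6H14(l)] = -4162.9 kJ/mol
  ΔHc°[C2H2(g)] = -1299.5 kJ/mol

With combustion enthalpies, reactants minus products:
= [1·(-4162.9)] − [1·(-1299.5) + 4·(-393.5) + 6·(-285.8)]
= 425.4 kJ/mol

ΔH = 425.4 kJ/mol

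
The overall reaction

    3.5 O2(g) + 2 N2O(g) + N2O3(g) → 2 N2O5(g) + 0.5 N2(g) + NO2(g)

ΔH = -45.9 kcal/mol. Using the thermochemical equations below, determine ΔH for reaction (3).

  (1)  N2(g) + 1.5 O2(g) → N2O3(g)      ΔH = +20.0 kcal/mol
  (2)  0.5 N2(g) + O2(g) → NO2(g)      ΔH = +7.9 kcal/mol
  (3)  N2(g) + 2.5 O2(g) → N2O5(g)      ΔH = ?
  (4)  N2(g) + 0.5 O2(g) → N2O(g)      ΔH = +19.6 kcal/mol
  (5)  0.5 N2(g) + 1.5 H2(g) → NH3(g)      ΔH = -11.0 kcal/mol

ΔH = 2.7 kcal/mol

(1) reversed (N2O3(g) must end up as a reactant): -20.0 kcal/mol
(2) as written (NO2(g) already on the product side): +7.9 kcal/mol
(3) × 2 (scale by 2 for the 2 N2O5(g)): contributes 2·x
(4) reversed and × 2 (reverse to put N2O(g) on the reactant side; ×2 to match 2 N2O(g) in the target): (-2)·(+19.6) = -39.2 kcal/mol
(5): not needed (H2(g) appears nowhere else).
-45.9 = (-20.0) + (+7.9) + (-39.2) + 2·x
x = (-45.9 − (-51.3)) / (2) = 2.7 kcal/mol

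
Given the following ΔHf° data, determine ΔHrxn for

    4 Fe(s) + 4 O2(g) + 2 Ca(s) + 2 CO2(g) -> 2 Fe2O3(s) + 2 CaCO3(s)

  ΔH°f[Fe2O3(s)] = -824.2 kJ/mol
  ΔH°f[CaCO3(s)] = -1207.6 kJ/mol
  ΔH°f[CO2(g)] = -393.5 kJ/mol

ΔHrxn = -3276.6 kJ/mol

Products: 2·(-824.2) + 2·(-1207.6) = -4063.6
Reactants: 4·(+0.0) + 4·(+0.0) + 2·(+0.0) + 2·(-393.5) = -787.0
ΔHrxn = (-4063.6) − (-787.0) = -3276.6 kJ/mol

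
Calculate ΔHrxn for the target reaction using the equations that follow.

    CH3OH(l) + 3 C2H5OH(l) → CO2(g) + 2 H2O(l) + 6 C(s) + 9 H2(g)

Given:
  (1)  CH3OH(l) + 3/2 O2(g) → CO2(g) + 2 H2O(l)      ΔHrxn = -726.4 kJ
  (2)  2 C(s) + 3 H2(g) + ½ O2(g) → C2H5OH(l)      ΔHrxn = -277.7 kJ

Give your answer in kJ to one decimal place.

(1) as written (CH3OH(l) already on the reactant side): -726.4 kJ
(2) reversed and × 3 (reverse to put C2H5OH(l) on the reactant side; scale by 3 for the 3 C2H5OH(l)): (-3)·(-277.7) = +833.1 kJ
Summing the manipulated equations, ΔHrxn = (1)·(-726.4) + (-3)·(-277.7) = 106.7 kJ

ΔHrxn = 106.7 kJ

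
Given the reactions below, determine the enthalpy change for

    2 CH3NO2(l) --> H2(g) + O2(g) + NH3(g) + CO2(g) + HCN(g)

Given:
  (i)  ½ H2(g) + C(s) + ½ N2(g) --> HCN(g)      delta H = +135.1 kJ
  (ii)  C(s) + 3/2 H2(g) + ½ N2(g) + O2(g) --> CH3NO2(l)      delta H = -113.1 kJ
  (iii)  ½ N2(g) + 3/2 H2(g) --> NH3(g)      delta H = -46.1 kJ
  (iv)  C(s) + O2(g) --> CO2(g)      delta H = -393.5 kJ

(i) as written: +135.1 kJ
(ii) reversed and × 2: (-2)·(-113.1) = +226.2 kJ
(iii) as written: -46.1 kJ
(iv) as written: -393.5 kJ
delta H = (+135.1) + (+226.2) + (-46.1) + (-393.5) = -78.3 kJ

delta H = -78.3 kJ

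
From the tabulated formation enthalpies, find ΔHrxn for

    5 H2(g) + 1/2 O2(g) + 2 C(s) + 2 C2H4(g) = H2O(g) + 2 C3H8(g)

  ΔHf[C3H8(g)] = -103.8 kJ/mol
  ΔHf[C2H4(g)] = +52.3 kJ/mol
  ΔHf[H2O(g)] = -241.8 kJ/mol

ΔHrxn = -554.0 kJ/mol

Products: 1·(-241.8) + 2·(-103.8) = -449.4
Reactants: 5·(+0.0) + 1/2·(+0.0) + 2·(+0.0) + 2·(+52.3) = +104.6
ΔHrxn = (-449.4) − (+104.6) = -554.0 kJ/mol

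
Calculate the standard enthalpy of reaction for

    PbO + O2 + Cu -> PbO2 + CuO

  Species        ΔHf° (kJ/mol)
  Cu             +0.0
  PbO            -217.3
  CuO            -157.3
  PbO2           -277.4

Products: 1·(-277.4) + 1·(-157.3) = -434.7
Reactants: 1·(-217.3) + 1·(+0.0) + 1·(+0.0) = -217.3
ΔH_rxn = (-434.7) − (-217.3) = -217.4 kJ/mol

ΔH_rxn = -217.4 kJ/mol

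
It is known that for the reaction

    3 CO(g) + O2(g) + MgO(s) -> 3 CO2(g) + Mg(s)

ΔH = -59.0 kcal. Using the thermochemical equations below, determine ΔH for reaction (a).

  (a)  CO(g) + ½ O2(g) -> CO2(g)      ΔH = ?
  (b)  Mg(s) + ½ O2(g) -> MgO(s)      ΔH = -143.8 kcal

ΔH = -67.6 kcal

(a) × 3: contributes 3·x
(b) reversed: +143.8 kcal
-59.0 = (+143.8) + 3·x
x = (-59.0 − (+143.8)) / (3) = -67.6 kcal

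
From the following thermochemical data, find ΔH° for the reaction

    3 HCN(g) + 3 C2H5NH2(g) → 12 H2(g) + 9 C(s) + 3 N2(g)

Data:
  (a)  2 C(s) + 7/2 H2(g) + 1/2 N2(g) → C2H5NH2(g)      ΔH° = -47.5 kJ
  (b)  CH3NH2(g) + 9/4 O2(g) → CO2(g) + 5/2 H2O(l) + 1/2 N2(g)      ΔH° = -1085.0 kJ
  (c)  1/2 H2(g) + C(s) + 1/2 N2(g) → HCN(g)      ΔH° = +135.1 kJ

ΔH° = -262.8 kJ

(a) reversed and × 3: (-3)·(-47.5) = +142.5 kJ
(b): not needed.
(c) reversed and × 3: (-3)·(+135.1) = -405.3 kJ
ΔH° = (+142.5) + (-405.3) = -262.8 kJ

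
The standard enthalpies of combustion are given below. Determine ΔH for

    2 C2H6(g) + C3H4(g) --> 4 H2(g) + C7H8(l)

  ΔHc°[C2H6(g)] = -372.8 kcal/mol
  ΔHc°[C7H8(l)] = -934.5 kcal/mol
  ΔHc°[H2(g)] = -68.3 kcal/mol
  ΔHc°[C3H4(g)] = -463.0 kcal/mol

ΔH = -0.9 kcal/mol

Using ΔH = Σ nΔHc°(reactants) − Σ nΔHc°(products):
= [2·(-372.8) + 1·(-463.0)] − [4·(-68.3) + 1·(-934.5)]
= -0.9 kcal/mol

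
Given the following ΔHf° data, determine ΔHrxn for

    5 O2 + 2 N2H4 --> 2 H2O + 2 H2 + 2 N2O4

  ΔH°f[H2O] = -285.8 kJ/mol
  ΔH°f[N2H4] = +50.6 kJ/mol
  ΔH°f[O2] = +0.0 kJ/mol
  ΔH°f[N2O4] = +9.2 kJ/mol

Products: 2·(-285.8) + 2·(+0.0) + 2·(+9.2) = -553.2
Reactants: 5·(+0.0) + 2·(+50.6) = +101.2
ΔHrxn = (-553.2) − (+101.2) = -654.4 kJ/mol

ΔHrxn = -654.4 kJ/mol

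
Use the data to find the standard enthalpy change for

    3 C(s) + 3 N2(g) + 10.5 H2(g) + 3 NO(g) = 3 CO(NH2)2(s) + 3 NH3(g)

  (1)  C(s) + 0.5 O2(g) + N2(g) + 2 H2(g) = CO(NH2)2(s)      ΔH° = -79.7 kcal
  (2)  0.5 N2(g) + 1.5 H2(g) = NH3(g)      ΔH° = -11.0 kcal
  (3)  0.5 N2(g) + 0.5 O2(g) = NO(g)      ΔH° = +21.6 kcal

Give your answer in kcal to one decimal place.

(1) × 3 (scale by 3 for the 3 CO(NH2)2(s)): (3)·(-79.7) = -239.1 kcal
(2) × 3 (×3 to match 3 NH3(g) in the target): (3)·(-11.0) = -33.0 kcal
(3) reversed and × 3 (reverse to put NO(g) on the reactant side; ×3 to match 3 NO(g) in the target): (-3)·(+21.6) = -64.8 kcal
Summing the manipulated equations, ΔH° = (-239.1) + (-33.0) + (-64.8) = -336.9 kcal

ΔH° = -336.9 kcal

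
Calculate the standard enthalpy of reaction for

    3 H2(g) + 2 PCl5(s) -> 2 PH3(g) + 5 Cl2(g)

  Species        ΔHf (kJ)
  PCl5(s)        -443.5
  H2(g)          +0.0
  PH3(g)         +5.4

ΔH°rxn = 897.8 kJ

Products: 2·(+5.4) + 5·(+0.0) = +10.8
Reactants: 3·(+0.0) + 2·(-443.5) = -887.0
ΔH°rxn = (+10.8) − (-887.0) = 897.8 kJ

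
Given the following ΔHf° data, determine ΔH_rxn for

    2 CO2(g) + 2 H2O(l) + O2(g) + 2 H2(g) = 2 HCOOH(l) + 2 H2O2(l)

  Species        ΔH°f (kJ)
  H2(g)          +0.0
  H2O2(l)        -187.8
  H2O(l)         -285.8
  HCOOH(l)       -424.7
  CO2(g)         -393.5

ΔH°rxn = Σ nΔHf°(products) − Σ nΔHf°(reactants).
Products: 2·(-424.7) + 2·(-187.8) = -1225.0
Reactants: 2·(-393.5) + 2·(-285.8) + 1·(+0.0) + 2·(+0.0) = -1358.6
ΔH_rxn = (-1225.0) − (-1358.6) = 133.6 kJ

ΔH_rxn = 133.6 kJ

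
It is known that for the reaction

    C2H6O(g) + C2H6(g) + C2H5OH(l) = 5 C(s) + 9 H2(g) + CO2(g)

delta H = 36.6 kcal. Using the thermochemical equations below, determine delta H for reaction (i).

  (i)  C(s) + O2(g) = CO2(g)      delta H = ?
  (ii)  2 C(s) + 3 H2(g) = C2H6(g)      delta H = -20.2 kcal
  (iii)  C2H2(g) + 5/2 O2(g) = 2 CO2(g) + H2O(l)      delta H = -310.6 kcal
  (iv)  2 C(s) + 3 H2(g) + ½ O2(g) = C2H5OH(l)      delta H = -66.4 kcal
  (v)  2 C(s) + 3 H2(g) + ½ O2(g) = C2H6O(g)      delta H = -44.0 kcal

delta H = -94.0 kcal

(i) as written: contributes x
(ii) reversed (reverse to put C2H6(g) on the reactant side): +20.2 kcal
(iii): not needed (H2O(l) appears nowhere else).
(iv) reversed (C2H5OH(l) must end up as a reactant): +66.4 kcal
(v) reversed (C2H6O(g) must end up as a reactant): +44.0 kcal
+36.6 = (+20.2) + (+66.4) + (+44.0) + x
x = (+36.6 − (+130.6)) / (1) = -94.0 kcal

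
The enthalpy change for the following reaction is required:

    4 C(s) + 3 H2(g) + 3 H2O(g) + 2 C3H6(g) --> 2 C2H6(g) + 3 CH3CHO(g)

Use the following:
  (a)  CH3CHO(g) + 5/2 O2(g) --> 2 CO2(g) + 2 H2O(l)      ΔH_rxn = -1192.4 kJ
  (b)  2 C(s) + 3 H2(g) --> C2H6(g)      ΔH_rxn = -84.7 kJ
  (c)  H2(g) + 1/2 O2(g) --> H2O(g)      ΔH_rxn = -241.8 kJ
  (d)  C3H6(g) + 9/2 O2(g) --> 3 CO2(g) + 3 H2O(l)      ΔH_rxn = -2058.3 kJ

ΔH_rxn = 16.6 kJ

(a) reversed and × 3: (-3)·(-1192.4) = +3577.2 kJ
(b) × 2: (2)·(-84.7) = -169.4 kJ
(c) reversed and × 3: (-3)·(-241.8) = +725.4 kJ
(d) × 2: (2)·(-2058.3) = -4116.6 kJ
ΔH_rxn = (+3577.2) + (-169.4) + (+725.4) + (-4116.6) = 16.6 kJ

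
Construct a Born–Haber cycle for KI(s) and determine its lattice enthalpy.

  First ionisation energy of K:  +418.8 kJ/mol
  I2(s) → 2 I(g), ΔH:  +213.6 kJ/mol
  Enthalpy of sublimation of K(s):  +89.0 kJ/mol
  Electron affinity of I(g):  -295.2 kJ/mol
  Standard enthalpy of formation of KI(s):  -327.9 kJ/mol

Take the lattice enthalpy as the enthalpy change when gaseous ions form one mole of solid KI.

ΔHf° = 1·ΔHsub + 1·(ΣIE) + 1/2·D(I2) + 1·EA + U
-327.9 = 1·(+89.0) + 1·(+418.8) + 1/2·(+213.6) + 1·(-295.2) + U
U = -327.9 − (+319.4) = -647.3 kJ/mol

U = -647.3 kJ/mol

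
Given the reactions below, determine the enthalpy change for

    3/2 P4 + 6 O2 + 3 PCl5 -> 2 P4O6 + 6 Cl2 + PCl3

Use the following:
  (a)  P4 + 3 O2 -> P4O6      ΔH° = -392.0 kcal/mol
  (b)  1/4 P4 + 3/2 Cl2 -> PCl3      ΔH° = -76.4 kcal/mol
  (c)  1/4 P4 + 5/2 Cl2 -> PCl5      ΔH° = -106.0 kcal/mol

ΔH° = -542.4 kcal/mol

(a) × 2 (scale by 2 for the 2 P4O6): (2)·(-392.0) = -784.0 kcal/mol
(b) as written (PCl3 already on the product side): -76.4 kcal/mol
(c) reversed and × 3 (PCl5 must end up as a reactant; ×3 to match 3 PCl5 in the target): (-3)·(-106.0) = +318.0 kcal/mol
ΔH° = (-784.0) + (-76.4) + (+318.0) = -542.4 kcal/mol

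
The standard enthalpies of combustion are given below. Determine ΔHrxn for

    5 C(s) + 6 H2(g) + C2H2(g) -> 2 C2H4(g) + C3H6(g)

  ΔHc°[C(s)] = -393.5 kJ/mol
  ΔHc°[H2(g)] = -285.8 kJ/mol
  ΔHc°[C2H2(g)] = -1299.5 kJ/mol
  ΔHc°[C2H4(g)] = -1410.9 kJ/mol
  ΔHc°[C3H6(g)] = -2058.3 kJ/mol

ΔHrxn = -101.7 kJ/mol

Using ΔH = Σ nΔHc°(reactants) − Σ nΔHc°(products):
= [5·(-393.5) + 6·(-285.8) + 1·(-1299.5)] − [2·(-1410.9) + 1·(-2058.3)]
= -101.7 kJ/mol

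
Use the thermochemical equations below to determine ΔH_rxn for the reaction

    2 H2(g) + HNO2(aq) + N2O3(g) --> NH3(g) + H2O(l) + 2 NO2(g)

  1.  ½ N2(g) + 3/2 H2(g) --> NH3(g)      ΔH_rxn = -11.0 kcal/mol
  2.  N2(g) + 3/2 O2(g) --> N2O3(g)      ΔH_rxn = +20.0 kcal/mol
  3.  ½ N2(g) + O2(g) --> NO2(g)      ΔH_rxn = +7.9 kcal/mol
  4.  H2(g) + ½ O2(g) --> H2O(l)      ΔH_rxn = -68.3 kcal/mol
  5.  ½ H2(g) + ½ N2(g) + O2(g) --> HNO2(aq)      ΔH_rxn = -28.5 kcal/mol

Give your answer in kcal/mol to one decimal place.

eq. 1 as written (NH3(g) already on the product side): -11.0 kcal/mol
eq. 2 reversed (reverse to put N2O3(g) on the reactant side): -20.0 kcal/mol
eq. 3 × 2 (scale by 2 for the 2 NO2(g)): (2)·(+7.9) = +15.8 kcal/mol
eq. 4 as written (H2O(l) already on the product side): -68.3 kcal/mol
eq. 5 reversed (reverse to put HNO2(aq) on the reactant side): +28.5 kcal/mol
ΔH_rxn = (1)·(-11.0) + (-1)·(+20.0) + (2)·(+7.9) + (1)·(-68.3) + (-1)·(-28.5) = -55.0 kcal/mol

ΔH_rxn = -55.0 kcal/mol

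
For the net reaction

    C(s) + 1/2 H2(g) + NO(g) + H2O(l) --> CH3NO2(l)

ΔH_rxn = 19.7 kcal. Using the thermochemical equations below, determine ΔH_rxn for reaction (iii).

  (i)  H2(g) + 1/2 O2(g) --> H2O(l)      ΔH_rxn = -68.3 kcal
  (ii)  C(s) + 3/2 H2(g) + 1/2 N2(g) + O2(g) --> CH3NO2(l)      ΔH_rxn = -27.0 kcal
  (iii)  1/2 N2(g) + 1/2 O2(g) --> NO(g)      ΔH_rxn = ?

(i) reversed (reverse to put H2O(l) on the reactant side): +68.3 kcal
(ii) as written (CH3NO2(l) already on the product side): -27.0 kcal
(iii) reversed (reverse to put NO(g) on the reactant side): contributes −x
+19.7 = (+68.3) + (-27.0) − x
x = (+19.7 − (+41.3)) / (-1) = 21.6 kcal

ΔH_rxn = 21.6 kcal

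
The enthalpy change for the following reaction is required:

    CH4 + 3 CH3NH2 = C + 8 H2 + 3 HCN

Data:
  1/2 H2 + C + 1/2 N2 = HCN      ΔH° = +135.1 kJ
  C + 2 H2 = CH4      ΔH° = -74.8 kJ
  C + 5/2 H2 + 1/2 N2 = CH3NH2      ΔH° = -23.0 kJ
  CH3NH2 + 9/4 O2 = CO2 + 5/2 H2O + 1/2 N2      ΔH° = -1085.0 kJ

ΔH° = 549.1 kJ

equation 1 × 3: (3)·(+135.1) = +405.3 kJ
equation 2 reversed: +74.8 kJ
equation 3 reversed and × 3: (-3)·(-23.0) = +69.0 kJ
equation 4: not needed.
ΔH° = (+405.3) + (+74.8) + (+69.0) = 549.1 kJ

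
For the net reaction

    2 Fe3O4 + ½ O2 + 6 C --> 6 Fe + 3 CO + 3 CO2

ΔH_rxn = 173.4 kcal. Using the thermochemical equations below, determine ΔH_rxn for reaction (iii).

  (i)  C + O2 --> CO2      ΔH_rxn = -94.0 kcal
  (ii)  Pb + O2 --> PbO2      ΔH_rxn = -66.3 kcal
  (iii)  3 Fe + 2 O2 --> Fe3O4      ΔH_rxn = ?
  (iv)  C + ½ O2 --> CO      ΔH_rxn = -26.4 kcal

ΔH_rxn = -267.3 kcal

(i) × 3: (3)·(-94.0) = -282.0 kcal
(ii): not needed.
(iii) reversed and × 2: contributes −2·x
(iv) × 3: (3)·(-26.4) = -79.2 kcal
+173.4 = (-282.0) + (-79.2) − 2·x
x = (+173.4 − (-361.2)) / (-2) = -267.3 kcal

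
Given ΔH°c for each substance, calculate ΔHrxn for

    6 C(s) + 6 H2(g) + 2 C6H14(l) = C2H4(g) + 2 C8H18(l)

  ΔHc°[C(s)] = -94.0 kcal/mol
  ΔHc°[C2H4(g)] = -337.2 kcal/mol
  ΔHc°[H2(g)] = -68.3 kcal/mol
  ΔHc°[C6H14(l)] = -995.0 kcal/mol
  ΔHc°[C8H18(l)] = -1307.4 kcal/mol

Using ΔH = Σ nΔHc°(reactants) − Σ nΔHc°(products):
= [6·(-94.0) + 6·(-68.3) + 2·(-995.0)] − [1·(-337.2) + 2·(-1307.4)]
= -11.8 kcal/mol

ΔHrxn = -11.8 kcal/mol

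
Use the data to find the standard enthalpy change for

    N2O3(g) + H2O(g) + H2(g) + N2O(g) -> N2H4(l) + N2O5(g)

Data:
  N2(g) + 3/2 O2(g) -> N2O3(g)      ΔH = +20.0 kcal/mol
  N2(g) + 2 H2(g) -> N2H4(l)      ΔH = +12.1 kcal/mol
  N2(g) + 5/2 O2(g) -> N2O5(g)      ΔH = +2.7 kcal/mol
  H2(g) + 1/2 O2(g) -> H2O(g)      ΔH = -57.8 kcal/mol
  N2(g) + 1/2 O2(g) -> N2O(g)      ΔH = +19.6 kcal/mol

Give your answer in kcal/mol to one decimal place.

ΔH = 33.0 kcal/mol

equation 1 reversed: -20.0 kcal/mol
equation 2 as written: +12.1 kcal/mol
equation 3 as written: +2.7 kcal/mol
equation 4 reversed: +57.8 kcal/mol
equation 5 reversed: -19.6 kcal/mol
Summing the manipulated equations, ΔH = (-20.0) + (+12.1) + (+2.7) + (+57.8) + (-19.6) = 33.0 kcal/mol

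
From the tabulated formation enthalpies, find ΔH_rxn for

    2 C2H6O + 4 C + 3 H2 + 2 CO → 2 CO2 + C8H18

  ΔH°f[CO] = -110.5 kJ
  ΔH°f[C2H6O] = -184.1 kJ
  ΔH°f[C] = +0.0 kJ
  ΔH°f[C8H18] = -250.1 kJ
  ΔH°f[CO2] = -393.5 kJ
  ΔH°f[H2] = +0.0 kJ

ΔH_rxn = -447.9 kJ

ΔH°rxn = Σ nΔHf°(products) − Σ nΔHf°(reactants).
Products: 2·(-393.5) + 1·(-250.1) = -1037.1
Reactants: 2·(-184.1) + 4·(+0.0) + 3·(+0.0) + 2·(-110.5) = -589.2
ΔH_rxn = (-1037.1) − (-589.2) = -447.9 kJ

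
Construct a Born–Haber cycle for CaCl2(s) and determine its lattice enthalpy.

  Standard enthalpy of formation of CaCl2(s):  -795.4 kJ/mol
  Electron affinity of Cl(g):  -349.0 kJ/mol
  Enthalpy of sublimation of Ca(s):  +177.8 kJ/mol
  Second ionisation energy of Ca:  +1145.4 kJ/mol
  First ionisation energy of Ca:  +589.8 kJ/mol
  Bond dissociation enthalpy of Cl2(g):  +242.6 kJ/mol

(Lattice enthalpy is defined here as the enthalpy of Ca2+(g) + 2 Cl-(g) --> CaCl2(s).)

ΔHf° = 1·ΔHsub + 1·(ΣIE) + 1·D(Cl2) + 2·EA + U
-795.4 = 1·(+177.8) + 1·(+1735.2) + 1·(+242.6) + 2·(-349.0) + U
U = -795.4 − (+1457.6) = -2253.0 kJ/mol

U = -2253.0 kJ/mol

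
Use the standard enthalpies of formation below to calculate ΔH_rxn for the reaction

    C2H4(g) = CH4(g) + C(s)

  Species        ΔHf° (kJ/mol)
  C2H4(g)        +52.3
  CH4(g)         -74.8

Products: 1·(-74.8) + 1·(+0.0) = -74.8
Reactants: 1·(+52.3) = +52.3
ΔH_rxn = (-74.8) − (+52.3) = -127.1 kJ/mol

ΔH_rxn = -127.1 kJ/mol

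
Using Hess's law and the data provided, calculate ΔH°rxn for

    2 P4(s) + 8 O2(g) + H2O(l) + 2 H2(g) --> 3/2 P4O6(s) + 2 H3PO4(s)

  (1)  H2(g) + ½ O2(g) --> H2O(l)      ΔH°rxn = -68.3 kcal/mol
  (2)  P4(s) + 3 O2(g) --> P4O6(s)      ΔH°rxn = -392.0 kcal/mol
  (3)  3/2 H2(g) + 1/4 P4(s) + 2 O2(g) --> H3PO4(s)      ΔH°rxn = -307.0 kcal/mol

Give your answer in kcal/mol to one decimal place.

ΔH°rxn = -1133.7 kcal/mol

(1) reversed: +68.3 kcal/mol
(2) × 3/2: (3/2)·(-392.0) = -588.0 kcal/mol
(3) × 2: (2)·(-307.0) = -614.0 kcal/mol
ΔH°rxn = (-1)·(-68.3) + (3/2)·(-392.0) + (2)·(-307.0) = -1133.7 kcal/mol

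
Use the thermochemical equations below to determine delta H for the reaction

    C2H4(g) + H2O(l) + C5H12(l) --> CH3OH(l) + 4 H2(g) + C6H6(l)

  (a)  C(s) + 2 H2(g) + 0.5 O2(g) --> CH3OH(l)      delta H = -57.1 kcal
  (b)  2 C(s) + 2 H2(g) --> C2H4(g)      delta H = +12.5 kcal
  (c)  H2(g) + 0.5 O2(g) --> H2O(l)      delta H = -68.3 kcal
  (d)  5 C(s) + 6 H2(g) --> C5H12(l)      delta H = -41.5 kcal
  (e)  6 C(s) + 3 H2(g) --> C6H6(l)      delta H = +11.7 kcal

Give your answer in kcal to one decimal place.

delta H = 51.9 kcal

(a) as written (CH3OH(l) already on the product side): -57.1 kcal
(b) reversed (reverse to put C2H4(g) on the reactant side): -12.5 kcal
(c) reversed (H2O(l) must end up as a reactant): +68.3 kcal
(d) reversed (reverse to put C5H12(l) on the reactant side): +41.5 kcal
(e) as written (C6H6(l) already on the product side): +11.7 kcal
delta H = (1)·(-57.1) + (-1)·(+12.5) + (-1)·(-68.3) + (-1)·(-41.5) + (1)·(+11.7) = 51.9 kcal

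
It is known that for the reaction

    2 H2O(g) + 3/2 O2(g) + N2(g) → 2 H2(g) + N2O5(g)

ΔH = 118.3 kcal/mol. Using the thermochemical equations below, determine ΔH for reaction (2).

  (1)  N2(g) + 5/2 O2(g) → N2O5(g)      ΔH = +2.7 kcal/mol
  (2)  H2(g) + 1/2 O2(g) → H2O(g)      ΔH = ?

ΔH = -57.8 kcal/mol

(1) as written (N2O5(g) already on the product side): +2.7 kcal/mol
(2) reversed and × 2 (H2O(g) must end up as a reactant; ×2 to match 2 H2O(g) in the target): contributes −2·x
+118.3 = (+2.7) − 2·x
x = (+118.3 − (+2.7)) / (-2) = -57.8 kcal/mol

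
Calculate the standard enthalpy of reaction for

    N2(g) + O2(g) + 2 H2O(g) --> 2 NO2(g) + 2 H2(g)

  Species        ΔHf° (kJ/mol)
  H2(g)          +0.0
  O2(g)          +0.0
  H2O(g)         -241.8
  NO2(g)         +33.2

ΔH_rxn = 550.0 kJ/mol

ΔH°rxn = Σ nΔHf°(products) − Σ nΔHf°(reactants).
Products: 2·(+33.2) + 2·(+0.0) = +66.4
Reactants: 1·(+0.0) + 1·(+0.0) + 2·(-241.8) = -483.6
ΔH_rxn = (+66.4) − (-483.6) = 550.0 kJ/mol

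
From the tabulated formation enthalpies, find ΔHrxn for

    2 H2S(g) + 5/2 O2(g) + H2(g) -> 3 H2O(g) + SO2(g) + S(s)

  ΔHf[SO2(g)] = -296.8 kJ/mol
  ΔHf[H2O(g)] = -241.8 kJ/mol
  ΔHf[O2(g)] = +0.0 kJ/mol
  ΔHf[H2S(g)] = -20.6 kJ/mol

ΔHrxn = -981.0 kJ/mol

Products: 3·(-241.8) + 1·(-296.8) + 1·(+0.0) = -1022.2
Reactants: 2·(-20.6) + 5/2·(+0.0) + 1·(+0.0) = -41.2
ΔHrxn = (-1022.2) − (-41.2) = -981.0 kJ/mol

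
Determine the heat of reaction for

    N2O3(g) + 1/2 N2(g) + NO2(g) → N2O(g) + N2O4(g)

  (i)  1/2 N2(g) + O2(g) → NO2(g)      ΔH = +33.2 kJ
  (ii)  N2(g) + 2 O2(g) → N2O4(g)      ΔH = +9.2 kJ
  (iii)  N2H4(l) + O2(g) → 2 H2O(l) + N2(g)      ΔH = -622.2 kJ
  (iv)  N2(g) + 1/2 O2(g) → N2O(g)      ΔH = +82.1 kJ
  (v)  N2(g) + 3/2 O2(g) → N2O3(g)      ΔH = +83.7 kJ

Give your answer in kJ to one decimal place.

ΔH = -25.6 kJ

(i) reversed: -33.2 kJ
(ii) as written: +9.2 kJ
(iii): not needed.
(iv) as written: +82.1 kJ
(v) reversed: -83.7 kJ
Since enthalpy is a state function, ΔH = (-33.2) + (+9.2) + (+82.1) + (-83.7) = -25.6 kJ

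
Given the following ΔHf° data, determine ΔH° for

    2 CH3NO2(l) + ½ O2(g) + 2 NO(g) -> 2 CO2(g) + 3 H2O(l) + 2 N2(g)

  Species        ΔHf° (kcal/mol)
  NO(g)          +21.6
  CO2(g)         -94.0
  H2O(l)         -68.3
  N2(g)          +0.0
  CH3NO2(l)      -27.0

ΔH° = -382.1 kcal/mol

Products: 2·(-94.0) + 3·(-68.3) + 2·(+0.0) = -392.9
Reactants: 2·(-27.0) + 1/2·(+0.0) + 2·(+21.6) = -10.8
ΔH° = (-392.9) − (-10.8) = -382.1 kcal/mol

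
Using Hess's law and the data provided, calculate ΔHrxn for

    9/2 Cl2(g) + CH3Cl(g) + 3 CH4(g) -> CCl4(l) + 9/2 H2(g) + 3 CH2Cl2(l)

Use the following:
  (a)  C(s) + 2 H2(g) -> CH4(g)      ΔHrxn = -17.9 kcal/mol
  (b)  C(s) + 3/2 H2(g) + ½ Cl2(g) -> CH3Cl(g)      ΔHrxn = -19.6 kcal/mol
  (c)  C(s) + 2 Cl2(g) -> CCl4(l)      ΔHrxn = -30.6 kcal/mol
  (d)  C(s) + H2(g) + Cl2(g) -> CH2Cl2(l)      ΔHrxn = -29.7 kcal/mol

(a) reversed and × 3 (reverse to put CH4(g) on the reactant side; scale by 3 for the 3 CH4(g)): (-3)·(-17.9) = +53.7 kcal/mol
(b) reversed (reverse to put CH3Cl(g) on the reactant side): +19.6 kcal/mol
(c) as written (CCl4(l) already on the product side): -30.6 kcal/mol
(d) × 3 (scale by 3 for the 3 CH2Cl2(l)): (3)·(-29.7) = -89.1 kcal/mol
Since enthalpy is a state function, ΔHrxn = (-3)·(-17.9) + (-1)·(-19.6) + (1)·(-30.6) + (3)·(-29.7) = -46.4 kcal/mol

ΔHrxn = -46.4 kcal/mol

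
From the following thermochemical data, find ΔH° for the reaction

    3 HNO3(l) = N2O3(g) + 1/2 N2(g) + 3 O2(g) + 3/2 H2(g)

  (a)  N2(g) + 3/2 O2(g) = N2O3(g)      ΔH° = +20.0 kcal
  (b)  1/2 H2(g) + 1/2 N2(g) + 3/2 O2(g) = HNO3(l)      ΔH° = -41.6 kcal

(a) as written: +20.0 kcal
(b) reversed and × 3: (-3)·(-41.6) = +124.8 kcal
ΔH° = (+20.0) + (+124.8) = 144.8 kcal

ΔH° = 144.8 kcal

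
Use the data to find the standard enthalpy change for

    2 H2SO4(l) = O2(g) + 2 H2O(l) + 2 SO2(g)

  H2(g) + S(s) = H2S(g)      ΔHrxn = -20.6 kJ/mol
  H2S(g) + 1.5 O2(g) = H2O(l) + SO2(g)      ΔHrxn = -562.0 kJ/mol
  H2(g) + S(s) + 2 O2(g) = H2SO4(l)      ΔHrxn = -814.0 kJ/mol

equation 1 × 2: (2)·(-20.6) = -41.2 kJ/mol
equation 2 × 2: (2)·(-562.0) = -1124.0 kJ/mol
equation 3 reversed and × 2: (-2)·(-814.0) = +1628.0 kJ/mol
Combining the equations, ΔHrxn = (2)·(-20.6) + (2)·(-562.0) + (-2)·(-814.0) = 462.8 kJ/mol

ΔHrxn = 462.8 kJ/mol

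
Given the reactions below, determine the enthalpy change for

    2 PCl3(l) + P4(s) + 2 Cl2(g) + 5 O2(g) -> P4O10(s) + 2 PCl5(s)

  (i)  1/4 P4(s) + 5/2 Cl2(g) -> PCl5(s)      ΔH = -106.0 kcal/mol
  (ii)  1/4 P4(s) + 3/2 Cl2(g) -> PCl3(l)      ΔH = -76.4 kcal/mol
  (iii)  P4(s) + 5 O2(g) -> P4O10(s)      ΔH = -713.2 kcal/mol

(i) × 2: (2)·(-106.0) = -212.0 kcal/mol
(ii) reversed and × 2: (-2)·(-76.4) = +152.8 kcal/mol
(iii) as written: -713.2 kcal/mol
Summing the manipulated equations, ΔH = (2)·(-106.0) + (-2)·(-76.4) + (1)·(-713.2) = -772.4 kcal/mol

ΔH = -772.4 kcal/mol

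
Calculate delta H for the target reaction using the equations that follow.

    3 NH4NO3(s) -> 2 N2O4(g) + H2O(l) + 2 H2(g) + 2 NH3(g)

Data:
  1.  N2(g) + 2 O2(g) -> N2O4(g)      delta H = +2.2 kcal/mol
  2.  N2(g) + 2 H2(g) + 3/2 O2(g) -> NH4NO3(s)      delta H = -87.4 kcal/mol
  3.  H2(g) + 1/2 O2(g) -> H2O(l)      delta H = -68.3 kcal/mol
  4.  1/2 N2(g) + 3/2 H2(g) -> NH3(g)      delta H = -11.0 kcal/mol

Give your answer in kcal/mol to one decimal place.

eq. 1 × 2: (2)·(+2.2) = +4.4 kcal/mol
eq. 2 reversed and × 3: (-3)·(-87.4) = +262.2 kcal/mol
eq. 3 as written: -68.3 kcal/mol
eq. 4 × 2: (2)·(-11.0) = -22.0 kcal/mol
Since enthalpy is a state function, delta H = (2)·(+2.2) + (-3)·(-87.4) + (1)·(-68.3) + (2)·(-11.0) = 176.3 kcal/mol

delta H = 176.3 kcal/mol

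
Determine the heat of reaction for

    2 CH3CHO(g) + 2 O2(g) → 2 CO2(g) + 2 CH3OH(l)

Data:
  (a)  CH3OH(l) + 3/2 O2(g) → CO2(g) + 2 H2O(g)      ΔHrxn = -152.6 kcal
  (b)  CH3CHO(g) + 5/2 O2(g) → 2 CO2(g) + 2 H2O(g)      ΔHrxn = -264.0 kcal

ΔHrxn = -222.8 kcal

(a) reversed and × 2 (CH3OH(l) must end up as a product; scale by 2 for the 2 CH3OH(l)): (-2)·(-152.6) = +305.2 kcal
(b) × 2 (×2 to match 2 CH3CHO(g) in the target): (2)·(-264.0) = -528.0 kcal
Summing the manipulated equations, ΔHrxn = (-2)·(-152.6) + (2)·(-264.0) = -222.8 kcal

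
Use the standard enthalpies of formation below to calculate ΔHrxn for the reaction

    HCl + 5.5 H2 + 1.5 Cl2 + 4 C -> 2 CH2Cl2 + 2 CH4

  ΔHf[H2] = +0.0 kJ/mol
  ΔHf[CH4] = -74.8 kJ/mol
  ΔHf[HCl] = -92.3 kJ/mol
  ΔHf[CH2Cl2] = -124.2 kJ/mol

ΔHrxn = -305.7 kJ/mol

Products: 2·(-124.2) + 2·(-74.8) = -398.0
Reactants: 1·(-92.3) + 11/2·(+0.0) + 3/2·(+0.0) + 4·(+0.0) = -92.3
ΔHrxn = (-398.0) − (-92.3) = -305.7 kJ/mol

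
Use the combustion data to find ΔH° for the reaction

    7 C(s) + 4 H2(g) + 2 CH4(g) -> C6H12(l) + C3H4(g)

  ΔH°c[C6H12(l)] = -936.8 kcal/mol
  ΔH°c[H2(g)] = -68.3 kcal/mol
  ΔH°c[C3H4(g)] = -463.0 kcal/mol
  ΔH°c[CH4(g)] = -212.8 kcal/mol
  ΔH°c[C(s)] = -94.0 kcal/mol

ΔH° = 43.0 kcal/mol

With combustion enthalpies, reactants minus products:
= [7·(-94.0) + 4·(-68.3) + 2·(-212.8)] − [1·(-936.8) + 1·(-463.0)]
= 43.0 kcal/mol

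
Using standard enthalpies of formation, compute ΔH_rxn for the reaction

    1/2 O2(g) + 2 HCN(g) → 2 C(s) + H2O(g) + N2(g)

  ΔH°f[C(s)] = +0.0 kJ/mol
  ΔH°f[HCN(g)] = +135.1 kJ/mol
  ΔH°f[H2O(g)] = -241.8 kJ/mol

ΔH_rxn = -512.0 kJ/mol

ΔH°rxn = Σ nΔHf°(products) − Σ nΔHf°(reactants).
Products: 2·(+0.0) + 1·(-241.8) + 1·(+0.0) = -241.8
Reactants: 1/2·(+0.0) + 2·(+135.1) = +270.2
ΔH_rxn = (-241.8) − (+270.2) = -512.0 kJ/mol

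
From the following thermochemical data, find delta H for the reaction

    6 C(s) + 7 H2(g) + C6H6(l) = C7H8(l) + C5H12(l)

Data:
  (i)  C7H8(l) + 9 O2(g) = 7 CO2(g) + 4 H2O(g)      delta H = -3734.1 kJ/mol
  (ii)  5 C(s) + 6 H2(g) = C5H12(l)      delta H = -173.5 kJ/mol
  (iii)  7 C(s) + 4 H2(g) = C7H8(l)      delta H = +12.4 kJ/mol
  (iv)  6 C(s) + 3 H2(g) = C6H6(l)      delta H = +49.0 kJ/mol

(i): not needed (O2(g) appears nowhere else).
(ii) as written (C5H12(l) already on the product side): -173.5 kJ/mol
(iii) as written: +12.4 kJ/mol
(iv) reversed (C6H6(l) must end up as a reactant): -49.0 kJ/mol
By Hess's law, delta H = (-173.5) + (+12.4) + (-49.0) = -210.1 kJ/mol

delta H = -210.1 kJ/mol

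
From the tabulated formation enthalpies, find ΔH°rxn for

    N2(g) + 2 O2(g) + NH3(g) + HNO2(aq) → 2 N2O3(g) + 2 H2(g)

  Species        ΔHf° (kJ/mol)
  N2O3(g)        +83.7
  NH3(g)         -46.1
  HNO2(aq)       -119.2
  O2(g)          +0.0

ΔH°rxn = 332.7 kJ/mol

Products: 2·(+83.7) + 2·(+0.0) = +167.4
Reactants: 1·(+0.0) + 2·(+0.0) + 1·(-46.1) + 1·(-119.2) = -165.3
ΔH°rxn = (+167.4) − (-165.3) = 332.7 kJ/mol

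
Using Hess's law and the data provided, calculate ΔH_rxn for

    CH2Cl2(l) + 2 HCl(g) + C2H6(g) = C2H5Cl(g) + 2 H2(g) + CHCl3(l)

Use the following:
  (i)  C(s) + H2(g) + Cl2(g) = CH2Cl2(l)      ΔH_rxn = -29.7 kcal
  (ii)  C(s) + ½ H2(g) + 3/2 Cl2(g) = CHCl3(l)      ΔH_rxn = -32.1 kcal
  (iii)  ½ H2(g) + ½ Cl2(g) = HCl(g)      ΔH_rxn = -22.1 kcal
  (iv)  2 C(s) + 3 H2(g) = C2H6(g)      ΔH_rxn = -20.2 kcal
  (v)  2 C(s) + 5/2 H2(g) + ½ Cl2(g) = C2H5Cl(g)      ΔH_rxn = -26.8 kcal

ΔH_rxn = 35.2 kcal

(i) reversed (reverse to put CH2Cl2(l) on the reactant side): +29.7 kcal
(ii) as written (CHCl3(l) already on the product side): -32.1 kcal
(iii) reversed and × 2 (HCl(g) must end up as a reactant; scale by 2 for the 2 HCl(g)): (-2)·(-22.1) = +44.2 kcal
(iv) reversed (C2H6(g) must end up as a reactant): +20.2 kcal
(v) as written (C2H5Cl(g) already on the product side): -26.8 kcal
ΔH_rxn = (+29.7) + (-32.1) + (+44.2) + (+20.2) + (-26.8) = 35.2 kcal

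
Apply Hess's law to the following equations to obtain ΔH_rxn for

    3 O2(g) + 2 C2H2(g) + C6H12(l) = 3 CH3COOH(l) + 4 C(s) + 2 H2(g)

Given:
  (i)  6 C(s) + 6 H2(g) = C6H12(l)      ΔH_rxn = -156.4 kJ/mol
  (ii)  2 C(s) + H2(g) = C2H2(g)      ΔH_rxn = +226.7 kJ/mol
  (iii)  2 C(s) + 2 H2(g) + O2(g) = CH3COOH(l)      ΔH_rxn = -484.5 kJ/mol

(i) reversed: +156.4 kJ/mol
(ii) reversed and × 2: (-2)·(+226.7) = -453.4 kJ/mol
(iii) × 3: (3)·(-484.5) = -1453.5 kJ/mol
ΔH_rxn = (+156.4) + (-453.4) + (-1453.5) = -1750.5 kJ/mol

ΔH_rxn = -1750.5 kJ/mol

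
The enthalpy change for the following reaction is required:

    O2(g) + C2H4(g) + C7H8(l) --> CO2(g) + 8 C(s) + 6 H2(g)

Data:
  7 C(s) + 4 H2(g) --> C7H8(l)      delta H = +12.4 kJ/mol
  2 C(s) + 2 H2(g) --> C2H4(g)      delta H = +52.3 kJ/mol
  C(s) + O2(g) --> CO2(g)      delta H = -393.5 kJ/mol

delta H = -458.2 kJ/mol

equation 1 reversed (reverse to put C7H8(l) on the reactant side): -12.4 kJ/mol
equation 2 reversed (reverse to put C2H4(g) on the reactant side): -52.3 kJ/mol
equation 3 as written (CO2(g) already on the product side): -393.5 kJ/mol
Combining the equations, delta H = (-1)·(+12.4) + (-1)·(+52.3) + (1)·(-393.5) = -458.2 kJ/mol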